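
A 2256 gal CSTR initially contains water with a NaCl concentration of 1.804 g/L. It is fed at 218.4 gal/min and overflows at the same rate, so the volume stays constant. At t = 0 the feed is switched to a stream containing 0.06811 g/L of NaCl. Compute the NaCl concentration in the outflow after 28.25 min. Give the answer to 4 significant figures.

Transient balance on the dissolved component: V dC/dt = Q(C_in − C).
Rewrite as dC/dt + C/τ = C_in/τ, τ = V/Q = 10.3297 min.
This is linear first-order; C(t) = C_in + (C₀ − C_in) e^(−t/τ).
C(28.25) = 0.06811 + (1.804 − 0.06811)·e^(−28.25/10.3297) = 0.06811 + (1.73589)·0.0649044 = 0.180777 g/L.

0.1808 g/L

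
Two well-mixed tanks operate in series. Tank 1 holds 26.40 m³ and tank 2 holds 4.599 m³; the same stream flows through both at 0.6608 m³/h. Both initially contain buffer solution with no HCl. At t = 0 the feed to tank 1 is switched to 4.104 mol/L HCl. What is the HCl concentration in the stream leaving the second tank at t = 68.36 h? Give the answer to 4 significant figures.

Species balance on tank i: dCᵢ/dt = (Cᵢ₋₁ − Cᵢ)/τᵢ with τᵢ = Vᵢ/Q.
τ₁ = 26.40/0.6608 = 39.9516 h; τ₂ = 4.599/0.6608 = 6.95975 h.
Tank 1: C₁ = C_in(1 − e^(−t/τ₁)). Tank 2 (τ₁ ≠ τ₂): C₂ = C_in[1 − (τ₁ e^(−t/τ₁) − τ₂ e^(−t/τ₂))/(τ₁ − τ₂)].
At t = 68.36: e^(−t/τ₁) = 0.180672, e^(−t/τ₂) = 5.42343e-05.
C₂ = 4.104·[1 − (39.9516·0.180672 − 6.95975·5.42343e-05)/(32.9918)] = 4.104·0.781226 = 3.20615 mol/L.

3.206 mol/L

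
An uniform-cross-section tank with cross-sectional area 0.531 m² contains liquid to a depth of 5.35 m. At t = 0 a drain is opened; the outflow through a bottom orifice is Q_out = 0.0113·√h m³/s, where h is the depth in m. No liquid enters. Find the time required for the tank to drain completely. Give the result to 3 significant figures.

217 s

A dh/dt = −Q_out = −0.0113 √h.
∫ h^(−1/2) dh = −(0.0113/A) ∫ dt, giving 2√h = 2√h₀ − (0.0113/A) t.
Tank is empty when √h = 0: t_empty = 2A√h₀/0.0113.
t_empty = 2·0.531·√5.35/0.0113 = 1.0620·2.3130/0.0113 = 217.38 s.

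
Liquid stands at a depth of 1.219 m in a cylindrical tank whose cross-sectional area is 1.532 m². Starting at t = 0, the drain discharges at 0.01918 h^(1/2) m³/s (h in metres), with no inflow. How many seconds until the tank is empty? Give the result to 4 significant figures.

A dh/dt = −Q_out = −0.01918 √h.
∫ h^(−1/2) dh = −(0.01918/A) ∫ dt, giving 2√h = 2√h₀ − (0.01918/A) t.
Set h = 0: 2√h₀ = (0.01918/A) t_empty ⇒ t_empty = 2A√h₀/0.01918.
t_empty = 2·1.532·√1.219/0.01918 = 3.06400·1.10408/0.01918 = 176.377 s.

176.4 s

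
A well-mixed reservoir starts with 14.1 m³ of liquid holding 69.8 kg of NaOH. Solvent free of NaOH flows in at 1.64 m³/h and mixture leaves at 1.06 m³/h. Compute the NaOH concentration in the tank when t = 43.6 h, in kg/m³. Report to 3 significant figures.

0.271 kg/m³

Total volume: dV/dt = Q_in − Q_out = 0.58000 m³/h, so V(t) = 14.1 + 0.58000 t and V(43.6) = 39.388 m³.
Solute balance: dm/dt = 0 − Q_out C = −Q_out m/V(t).
Separate: dm/m = −Q_out dt/V(t) ⇒ ln(m/m₀) = −(Q_out/(Q_in−Q_out)) ln(V/V₀).
m = m₀ (V₀/V)^(Q_out/(Q_in−Q_out)) = 69.8 × (14.1/39.388)^(1.8276) = 10.678 kg.
C = m/V = 10.678/39.388 = 0.27110 kg/m³.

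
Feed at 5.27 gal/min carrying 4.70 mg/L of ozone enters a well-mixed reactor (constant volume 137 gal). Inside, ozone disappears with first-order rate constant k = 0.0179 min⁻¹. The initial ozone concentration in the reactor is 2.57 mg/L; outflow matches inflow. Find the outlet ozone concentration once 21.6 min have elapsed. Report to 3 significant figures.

Species balance: V dC/dt = Q C_in − Q C − k V C.
This is linear with rate a = Q/V + k = 0.056367 min⁻¹.
C_ss = Q C_in/(Q + kV) = 3.2075 mg/L; C(t) = C_ss + (C₀ − C_ss) e^(−a t).
C(21.6) = 3.2075 + (-0.63746)·e^(−0.056367·21.6) = 3.2075 + (-0.63746)·0.29596 = 3.0188 mg/L.

3.02 mg/L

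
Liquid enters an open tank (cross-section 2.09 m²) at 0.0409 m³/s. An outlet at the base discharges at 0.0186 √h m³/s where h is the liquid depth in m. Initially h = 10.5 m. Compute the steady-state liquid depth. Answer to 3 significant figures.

4.84 m

Volume balance on the tank: A dh/dt = Q_in − 0.0186 √h. At steady state dh/dt = 0:
Q_in = 0.0186 √h_ss ⇒ √h_ss = 0.0409/0.0186 = 2.1989.
h_ss = 2.1989² = 4.8353 m. (Since h₀ = 10.5 m > h_ss, the level will fall toward this value.)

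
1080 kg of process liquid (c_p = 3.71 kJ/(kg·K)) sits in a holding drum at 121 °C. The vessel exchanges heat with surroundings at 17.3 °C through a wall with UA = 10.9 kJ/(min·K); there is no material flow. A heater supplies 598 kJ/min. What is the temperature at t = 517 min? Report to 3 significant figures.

84.1 °C

Heat balance on the well-mixed liquid: M c_p dT/dt = −UA(T − T_amb) + Q̇.
dT/dt = (T_ss − T)/τ with T_ss = T_amb + Q̇/UA = 17.3 + 598/10.9 = 72.162 °C, τ = M c_p/UA = 1080·3.71/10.9 = 367.60 min.
Solution: T(t) = T_ss + (T₀ − T_ss) e^(−t/τ).
T(517) = 72.162 + (48.838)·0.24502 = 84.128 °C.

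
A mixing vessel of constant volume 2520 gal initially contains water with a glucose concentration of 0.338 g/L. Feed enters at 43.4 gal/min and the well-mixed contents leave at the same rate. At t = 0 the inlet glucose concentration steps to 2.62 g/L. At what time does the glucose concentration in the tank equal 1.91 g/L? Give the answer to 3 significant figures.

67.8 min

Species balance: V dC/dt = Q(C_in − C) ⇒ τ = V/Q = 58.065 min.
C(t) = C_in + (C₀ − C_in) e^(−t/τ). Set C = 1.91 and solve for t:
e^(−t/τ) = (C − C_in)/(C₀ − C_in) = (1.91 − 2.62)/(0.338 − 2.62) = 0.31113
t = −τ ln(…) = 58.065 × 1.1675 = 67.793 min.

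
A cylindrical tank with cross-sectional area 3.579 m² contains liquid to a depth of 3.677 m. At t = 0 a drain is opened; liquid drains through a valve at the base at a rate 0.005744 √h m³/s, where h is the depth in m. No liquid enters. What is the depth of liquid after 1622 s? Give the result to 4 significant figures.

A dh/dt = −Q_out = −0.005744 √h.
This is separable: 2 d(√h)/dt = −0.005744/A, so √h = √h₀ − (0.005744/(2A)) t.
√h = √3.677 − 0.005744·1622/(2·3.579) = 1.91755 − 1.30159 = 0.615962.
h = 0.615962² = 0.379410 m.

0.3794 m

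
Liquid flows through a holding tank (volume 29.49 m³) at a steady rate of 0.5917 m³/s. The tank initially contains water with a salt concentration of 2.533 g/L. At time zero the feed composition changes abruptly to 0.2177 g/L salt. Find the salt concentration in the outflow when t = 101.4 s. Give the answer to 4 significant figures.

Accumulation = in − out for the solute gives V dC/dt = Q(C_in − C).
So dC/dt = (C_in − C)/τ with τ = V/Q = 29.49/0.5917 = 49.8394 s.
This is linear first-order; C(t) = C_in + (C₀ − C_in) e^(−t/τ).
C(101.4) = 0.2177 + (2.533 − 0.2177)·e^(−101.4/49.8394) = 0.2177 + (2.31530)·0.130742 = 0.520406 g/L.

0.5204 g/L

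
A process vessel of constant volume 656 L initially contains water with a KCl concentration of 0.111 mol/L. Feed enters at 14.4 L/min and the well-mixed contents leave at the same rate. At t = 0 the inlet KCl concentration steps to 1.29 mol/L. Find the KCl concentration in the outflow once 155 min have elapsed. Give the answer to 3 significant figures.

Species balance on the tank: V dC/dt = Q(C_in − C).
Time constant τ = V/Q = 656/14.4 = 45.556 min.
This is linear first-order; C(t) = C_in + (C₀ − C_in) e^(−t/τ).
C(155) = 1.29 + (0.111 − 1.29)·e^(−155/45.556) = 1.29 + (-1.1790)·0.033292 = 1.2507 mol/L.

1.25 mol/L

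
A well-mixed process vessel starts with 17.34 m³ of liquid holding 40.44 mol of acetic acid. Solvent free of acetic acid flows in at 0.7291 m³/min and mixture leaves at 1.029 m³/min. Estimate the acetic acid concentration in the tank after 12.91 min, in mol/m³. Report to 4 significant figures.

Total volume: dV/dt = Q_in − Q_out = -0.299900 m³/min, so V(t) = 17.34 − 0.299900 t and V(12.91) = 13.4683 m³.
No acetic acid enters, so dm/dt = −Q_out · (m/V).
Separate: dm/m = −Q_out dt/V(t) ⇒ ln(m/m₀) = −(Q_out/(Q_in−Q_out)) ln(V/V₀).
m = m₀ (V₀/V)^(Q_out/(Q_in−Q_out)) = 40.44 × (17.34/13.4683)^(-3.43114) = 16.9937 mol.
C = m/V = 16.9937/13.4683 = 1.26176 mol/m³.

1.262 mol/m³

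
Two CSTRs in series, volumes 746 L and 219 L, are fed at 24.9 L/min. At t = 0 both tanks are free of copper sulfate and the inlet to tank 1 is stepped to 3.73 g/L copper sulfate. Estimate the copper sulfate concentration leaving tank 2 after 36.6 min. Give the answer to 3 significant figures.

Time constants: τᵢ = Vᵢ/Q for each well-mixed tank.
τ₁ = 746/24.9 = 29.960 min; τ₂ = 219/24.9 = 8.7952 min.
Solving the cascade with C₁(0)=C₂(0)=0 gives C₂(t) = C_in[1 − (τ₁ e^(−t/τ₁) − τ₂ e^(−t/τ₂))/(τ₁ − τ₂)].
At t = 36.6: e^(−t/τ₁) = 0.29475, e^(−t/τ₂) = 0.015586.
C₂ = 3.73·[1 − (29.960·0.29475 − 8.7952·0.015586)/(21.165)] = 3.73·0.58924 = 2.1979 g/L.

2.20 g/L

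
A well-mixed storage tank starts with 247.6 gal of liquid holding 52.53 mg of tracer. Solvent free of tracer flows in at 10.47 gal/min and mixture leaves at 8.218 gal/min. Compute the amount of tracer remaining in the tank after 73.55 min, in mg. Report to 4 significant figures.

Total volume: dV/dt = Q_in − Q_out = 2.25200 gal/min, so V(t) = 247.6 + 2.25200 t and V(73.55) = 413.235 gal.
No tracer enters, so dm/dt = −Q_out · (m/V).
Separate: dm/m = −Q_out dt/V(t) ⇒ ln(m/m₀) = −(Q_out/(Q_in−Q_out)) ln(V/V₀).
m = m₀ (V₀/V)^(Q_out/(Q_in−Q_out)) = 52.53 × (247.6/413.235)^(3.64920) = 8.10321 mg.

8.103 mg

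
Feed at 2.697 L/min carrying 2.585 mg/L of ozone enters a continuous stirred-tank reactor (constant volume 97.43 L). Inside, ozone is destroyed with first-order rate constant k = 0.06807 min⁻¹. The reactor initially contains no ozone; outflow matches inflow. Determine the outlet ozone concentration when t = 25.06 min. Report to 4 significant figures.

0.6795 mg/L

Species balance: V dC/dt = Q C_in − Q C − k V C.
dC/dt = (Q/V) C_in − (Q/V + k) C; effective rate a = Q/V + k = 0.0276814 + 0.06807 = 0.0957514 min⁻¹.
C_ss = Q C_in/(Q + kV) = 0.747315 mg/L; C(t) = C_ss + (C₀ − C_ss) e^(−a t).
C(25.06) = 0.747315 + (-0.747315)·e^(−0.0957514·25.06) = 0.747315 + (-0.747315)·0.0907606 = 0.679488 mg/L.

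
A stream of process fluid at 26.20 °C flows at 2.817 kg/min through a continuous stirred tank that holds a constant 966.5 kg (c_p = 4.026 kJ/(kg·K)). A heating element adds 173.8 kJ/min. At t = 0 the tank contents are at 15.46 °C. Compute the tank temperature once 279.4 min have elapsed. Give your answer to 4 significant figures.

29.98 °C

Heat balance on the well-mixed liquid: M c_p dT/dt = ṁ c_p (T_in − T) + 173.8.
τ = M/ṁ = 343.095 min; T_ss = T_in + Q̇/(ṁ c_p) = 26.20 + 173.8/(2.817·4.026) = 41.5246 °C.
This is linear first-order; T(t) = T_ss + (T₀ − T_ss) e^(−t/τ).
T(279.4) = 41.5246 + (-26.0646)·e^(−279.4/343.095) = 41.5246 + (-26.0646)·0.442927 = 29.9799 °C.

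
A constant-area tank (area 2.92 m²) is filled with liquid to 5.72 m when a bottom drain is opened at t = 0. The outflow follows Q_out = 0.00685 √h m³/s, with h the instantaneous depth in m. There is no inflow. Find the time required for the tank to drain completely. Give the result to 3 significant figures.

With no inflow, A dh/dt = −0.00685 √h.
Separate and integrate: 2(√h − √h₀) = −(0.00685/A) t.
Set h = 0: 2√h₀ = (0.00685/A) t_empty ⇒ t_empty = 2A√h₀/0.00685.
t_empty = 2·2.92·√5.72/0.00685 = 5.8400·2.3917/0.00685 = 2039.0 s.

2040 s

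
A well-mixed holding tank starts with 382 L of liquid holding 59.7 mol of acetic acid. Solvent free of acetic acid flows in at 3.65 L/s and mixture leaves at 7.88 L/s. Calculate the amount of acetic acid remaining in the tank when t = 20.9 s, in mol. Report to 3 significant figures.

Total volume: dV/dt = Q_in − Q_out = -4.2300 L/s, so V(t) = 382 − 4.2300 t and V(20.9) = 293.59 L.
No acetic acid enters, so dm/dt = −Q_out · (m/V).
Separate: dm/m = −Q_out dt/V(t) ⇒ ln(m/m₀) = −(Q_out/(Q_in−Q_out)) ln(V/V₀).
m = m₀ (V₀/V)^(Q_out/(Q_in−Q_out)) = 59.7 × (382/293.59)^(-1.8629) = 36.561 mol.

36.6 mol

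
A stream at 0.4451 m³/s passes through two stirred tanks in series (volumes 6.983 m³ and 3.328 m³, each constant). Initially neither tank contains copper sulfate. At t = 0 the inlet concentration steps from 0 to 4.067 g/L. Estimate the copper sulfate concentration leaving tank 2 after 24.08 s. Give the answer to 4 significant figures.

2.541 g/L

Species balance on tank i: dCᵢ/dt = (Cᵢ₋₁ − Cᵢ)/τᵢ with τᵢ = Vᵢ/Q.
τ₁ = 6.983/0.4451 = 15.6886 s; τ₂ = 3.328/0.4451 = 7.47697 s.
Tank 1: C₁ = C_in(1 − e^(−t/τ₁)). Tank 2 (τ₁ ≠ τ₂): C₂ = C_in[1 − (τ₁ e^(−t/τ₁) − τ₂ e^(−t/τ₂))/(τ₁ − τ₂)].
At t = 24.08: e^(−t/τ₁) = 0.215483, e^(−t/τ₂) = 0.0399329.
C₂ = 4.067·[1 − (15.6886·0.215483 − 7.47697·0.0399329)/(8.21164)] = 4.067·0.624672 = 2.54054 g/L.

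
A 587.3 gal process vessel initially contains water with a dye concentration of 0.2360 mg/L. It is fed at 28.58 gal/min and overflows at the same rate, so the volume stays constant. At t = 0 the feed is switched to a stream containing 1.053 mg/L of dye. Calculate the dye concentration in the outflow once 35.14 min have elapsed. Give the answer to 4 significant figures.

Unsteady species balance (constant V, well mixed): V dC/dt = Q(C_in − C).
Time constant τ = V/Q = 587.3/28.58 = 20.5493 min.
Solution: C(t) = C_in + (C₀ − C_in) e^(−t/τ).
C(35.14) = 1.053 + (0.2360 − 1.053)·e^(−35.14/20.5493) = 1.053 + (-0.817000)·0.180860 = 0.905237 mg/L.

0.9052 mg/L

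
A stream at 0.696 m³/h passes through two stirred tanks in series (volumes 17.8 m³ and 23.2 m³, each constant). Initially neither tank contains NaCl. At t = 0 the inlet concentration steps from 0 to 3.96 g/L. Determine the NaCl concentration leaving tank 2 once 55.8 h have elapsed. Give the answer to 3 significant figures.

2.24 g/L

Time constants: τᵢ = Vᵢ/Q for each well-mixed tank.
τ₁ = 17.8/0.696 = 25.575 h; τ₂ = 23.2/0.696 = 33.333 h.
Tank 1: C₁ = C_in(1 − e^(−t/τ₁)). Tank 2 (τ₁ ≠ τ₂): C₂ = C_in[1 − (τ₁ e^(−t/τ₁) − τ₂ e^(−t/τ₂))/(τ₁ − τ₂)].
At t = 55.8: e^(−t/τ₁) = 0.11283, e^(−t/τ₂) = 0.18750.
C₂ = 3.96·[1 − (25.575·0.11283 − 33.333·0.18750)/(-7.7586)] = 3.96·0.56640 = 2.2429 g/L.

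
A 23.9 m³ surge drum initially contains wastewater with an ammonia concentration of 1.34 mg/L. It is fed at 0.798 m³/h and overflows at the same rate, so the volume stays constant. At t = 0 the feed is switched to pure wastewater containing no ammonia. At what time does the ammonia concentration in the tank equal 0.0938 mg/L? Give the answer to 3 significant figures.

Species balance: V dC/dt = Q(C_in − C) ⇒ τ = V/Q = 29.950 h.
C(t) = C_in + (C₀ − C_in) e^(−t/τ). Set C = 0.0938 and solve for t:
e^(−t/τ) = (C − C_in)/(C₀ − C_in) = (0.0938 − 0)/(1.34 − 0) = 0.070000
t = −τ ln(…) = 29.950 × 2.6593 = 79.645 h.

79.6 h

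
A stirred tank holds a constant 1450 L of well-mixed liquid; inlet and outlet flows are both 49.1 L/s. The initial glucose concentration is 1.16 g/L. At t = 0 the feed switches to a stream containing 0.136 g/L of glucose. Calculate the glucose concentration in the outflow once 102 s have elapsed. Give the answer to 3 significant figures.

Transient balance on the dissolved component: V dC/dt = Q(C_in − C).
So dC/dt = (C_in − C)/τ with τ = V/Q = 1450/49.1 = 29.532 s.
Integrating: C(t) = C_in + (C₀ − C_in) e^(−t/τ).
C(102) = 0.136 + (1.16 − 0.136)·e^(−102/29.532) = 0.136 + (1.0240)·0.031621 = 0.16838 g/L.

0.168 g/L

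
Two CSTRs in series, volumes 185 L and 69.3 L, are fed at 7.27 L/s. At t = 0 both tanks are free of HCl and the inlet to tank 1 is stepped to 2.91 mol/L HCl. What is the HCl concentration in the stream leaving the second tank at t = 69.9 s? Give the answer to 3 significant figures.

Each tank obeys Vᵢ dCᵢ/dt = Q(Cᵢ₋₁ − Cᵢ), so τᵢ = Vᵢ/Q.
τ₁ = 185/7.27 = 25.447 s; τ₂ = 69.3/7.27 = 9.5323 s.
Tank 1: C₁ = C_in(1 − e^(−t/τ₁)). Tank 2 (τ₁ ≠ τ₂): C₂ = C_in[1 − (τ₁ e^(−t/τ₁) − τ₂ e^(−t/τ₂))/(τ₁ − τ₂)].
At t = 69.9: e^(−t/τ₁) = 0.064128, e^(−t/τ₂) = 0.00065365.
C₂ = 2.91·[1 − (25.447·0.064128 − 9.5323·0.00065365)/(15.915)] = 2.91·0.89785 = 2.6128 mol/L.

2.61 mol/L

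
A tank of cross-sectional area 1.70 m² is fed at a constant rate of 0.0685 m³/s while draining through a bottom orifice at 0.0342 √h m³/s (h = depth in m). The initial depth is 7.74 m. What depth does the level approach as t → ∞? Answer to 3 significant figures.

4.01 m

Level balance: A dh/dt = 0.0685 − 0.0342 √h. Setting dh/dt = 0:
Q_in = 0.0342 √h_ss ⇒ √h_ss = 0.0685/0.0342 = 2.0029.
h_ss = 2.0029² = 4.0117 m. (Since h₀ = 7.74 m > h_ss, the level will fall toward this value.)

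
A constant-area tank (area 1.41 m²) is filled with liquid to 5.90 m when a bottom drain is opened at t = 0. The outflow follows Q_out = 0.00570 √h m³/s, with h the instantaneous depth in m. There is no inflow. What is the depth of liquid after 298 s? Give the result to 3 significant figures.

3.34 m

With no inflow, A dh/dt = −0.00570 √h.
This is separable: 2 d(√h)/dt = −0.00570/A, so √h = √h₀ − (0.00570/(2A)) t.
√h = √5.90 − 0.00570·298/(2·1.41) = 2.4290 − 0.60234 = 1.8267.
h = 1.8267² = 3.3367 m.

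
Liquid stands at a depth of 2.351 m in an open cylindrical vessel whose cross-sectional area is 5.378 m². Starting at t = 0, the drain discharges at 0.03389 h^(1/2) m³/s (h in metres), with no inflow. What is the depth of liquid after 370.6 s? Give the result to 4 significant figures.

0.1337 m

With no inflow, A dh/dt = −0.03389 √h.
∫ h^(−1/2) dh = −(0.03389/A) ∫ dt, giving 2√h = 2√h₀ − (0.03389/A) t.
√h = √2.351 − 0.03389·370.6/(2·5.378) = 1.53330 − 1.16769 = 0.365611.
h = 0.365611² = 0.133671 m.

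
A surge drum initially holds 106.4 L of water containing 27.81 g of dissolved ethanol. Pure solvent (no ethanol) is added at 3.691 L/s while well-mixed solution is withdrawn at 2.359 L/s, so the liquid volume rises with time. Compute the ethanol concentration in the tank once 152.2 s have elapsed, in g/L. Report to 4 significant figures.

Total volume: dV/dt = Q_in − Q_out = 1.33200 L/s, so V(t) = 106.4 + 1.33200 t and V(152.2) = 309.130 L.
Solute balance: dm/dt = 0 − Q_out C = −Q_out m/V(t).
dm/m = −Q_out dt/(V₀ + 1.33200 t); integrating gives ln(m/m₀) = −(Q_out/(Q_in−Q_out)) ln(V/V₀).
m = m₀ (V₀/V)^(Q_out/(Q_in−Q_out)) = 27.81 × (106.4/309.130)^(1.77102) = 4.20595 g.
C = m/V = 4.20595/309.130 = 0.0136057 g/L.

0.01361 g/L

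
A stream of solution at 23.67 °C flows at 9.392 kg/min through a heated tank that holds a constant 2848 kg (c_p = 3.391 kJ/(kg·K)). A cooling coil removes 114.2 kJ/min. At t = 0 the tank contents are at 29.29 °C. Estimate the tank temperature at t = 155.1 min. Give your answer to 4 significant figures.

25.60 °C

First-law balance (no shaft work): M c_p dT/dt = ṁ c_p (T_in − T) − 114.2.
τ = M/ṁ = 303.237 min; T_ss = T_in − Q̇/(ṁ c_p) = 23.67 − 114.2/(9.392·3.391) = 20.0842 °C.
Solution: T(t) = T_ss + (T₀ − T_ss) e^(−t/τ).
T(155.1) = 20.0842 + (9.20575)·e^(−155.1/303.237) = 20.0842 + (9.20575)·0.599607 = 25.6041 °C.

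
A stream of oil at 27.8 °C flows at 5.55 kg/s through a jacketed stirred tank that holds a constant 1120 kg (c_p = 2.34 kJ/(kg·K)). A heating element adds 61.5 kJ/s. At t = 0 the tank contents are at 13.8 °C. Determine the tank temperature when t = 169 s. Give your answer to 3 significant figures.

Energy balance: M c_p dT/dt = ṁ c_p (T_in − T) + 61.5.
Rearrange: dT/dt = (T_ss − T)/τ with τ = M/ṁ = 201.80 s and T_ss = T_in + Q̇/(ṁ c_p) = 32.536 °C.
T approaches T_ss exponentially: T(t) = T_ss + (T₀ − T_ss) e^(−t/τ).
T(169) = 32.536 + (-18.736)·e^(−169/201.80) = 32.536 + (-18.736)·0.43281 = 24.427 °C.

24.4 °C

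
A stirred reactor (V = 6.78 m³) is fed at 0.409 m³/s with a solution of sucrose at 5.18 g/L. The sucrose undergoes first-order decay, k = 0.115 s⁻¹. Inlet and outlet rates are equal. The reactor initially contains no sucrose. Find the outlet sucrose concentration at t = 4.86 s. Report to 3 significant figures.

Species balance: V dC/dt = Q C_in − Q C − k V C.
dC/dt = (Q/V) C_in − (Q/V + k) C; effective rate a = Q/V + k = 0.060324 + 0.115 = 0.17532 s⁻¹.
C_ss = Q C_in/(Q + kV) = 1.7823 g/L; C(t) = C_ss + (C₀ − C_ss) e^(−a t).
C(4.86) = 1.7823 + (-1.7823)·e^(−0.17532·4.86) = 1.7823 + (-1.7823)·0.42653 = 1.0221 g/L.

1.02 g/L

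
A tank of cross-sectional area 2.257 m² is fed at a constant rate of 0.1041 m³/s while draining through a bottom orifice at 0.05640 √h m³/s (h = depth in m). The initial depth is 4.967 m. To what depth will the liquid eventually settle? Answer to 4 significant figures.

Mass balance (ρ constant): A dh/dt = Q_in − 0.05640 √h. At steady state dh/dt = 0:
Q_in = 0.05640 √h_ss ⇒ √h_ss = 0.1041/0.05640 = 1.84574.
h_ss = 1.84574² = 3.40677 m. (Since h₀ = 4.967 m > h_ss, the level will fall toward this value.)

3.407 m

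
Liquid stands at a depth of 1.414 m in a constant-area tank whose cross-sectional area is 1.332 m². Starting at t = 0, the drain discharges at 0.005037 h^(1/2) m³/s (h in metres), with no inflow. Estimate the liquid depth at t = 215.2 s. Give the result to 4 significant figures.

0.6119 m

A dh/dt = −Q_out = −0.005037 √h.
This is separable: 2 d(√h)/dt = −0.005037/A, so √h = √h₀ − (0.005037/(2A)) t.
√h = √1.414 − 0.005037·215.2/(2·1.332) = 1.18912 − 0.406893 = 0.782225.
h = 0.782225² = 0.611875 m.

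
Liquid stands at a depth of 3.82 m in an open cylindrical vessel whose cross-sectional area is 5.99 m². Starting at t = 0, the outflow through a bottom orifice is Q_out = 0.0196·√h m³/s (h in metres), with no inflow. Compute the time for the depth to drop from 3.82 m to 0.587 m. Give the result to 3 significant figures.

With no inflow, A dh/dt = −0.0196 √h.
Separate and integrate: 2(√h − √h₀) = −(0.0196/A) t.
t = 2A(√h₀ − √h)/0.0196 = 2·5.99·(√3.82 − √0.587)/0.0196
  = 11.980 × (1.9545 − 0.76616) / 0.0196 = 726.33 s.

726 s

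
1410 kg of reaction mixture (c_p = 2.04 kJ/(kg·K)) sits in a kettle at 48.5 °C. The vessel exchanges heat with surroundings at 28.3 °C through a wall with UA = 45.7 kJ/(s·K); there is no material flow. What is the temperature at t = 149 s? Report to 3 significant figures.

M c_p dT/dt = −UA(T − T_amb).
dT/dt = (T_ss − T)/τ with T_ss = T_amb = 28.300 °C, τ = M c_p/UA = 1410·2.04/45.7 = 62.941 s.
T approaches T_ss exponentially: T(t) = T_ss + (T₀ − T_ss) e^(−t/τ).
T(149) = 28.300 + (20.200)·0.093734 = 30.193 °C.

30.2 °C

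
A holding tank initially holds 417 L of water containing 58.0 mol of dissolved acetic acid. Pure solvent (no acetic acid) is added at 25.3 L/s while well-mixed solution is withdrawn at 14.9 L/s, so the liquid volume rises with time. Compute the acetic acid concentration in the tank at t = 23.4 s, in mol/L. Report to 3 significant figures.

Total volume: dV/dt = Q_in − Q_out = 10.400 L/s, so V(t) = 417 + 10.400 t and V(23.4) = 660.36 L.
No acetic acid enters, so dm/dt = −Q_out · (m/V).
dm/m = −Q_out dt/(V₀ + 10.400 t); integrating gives ln(m/m₀) = −(Q_out/(Q_in−Q_out)) ln(V/V₀).
m = m₀ (V₀/V)^(Q_out/(Q_in−Q_out)) = 58.0 × (417/660.36)^(1.4327) = 30.019 mol.
C = m/V = 30.019/660.36 = 0.045459 mol/L.

0.0455 mol/L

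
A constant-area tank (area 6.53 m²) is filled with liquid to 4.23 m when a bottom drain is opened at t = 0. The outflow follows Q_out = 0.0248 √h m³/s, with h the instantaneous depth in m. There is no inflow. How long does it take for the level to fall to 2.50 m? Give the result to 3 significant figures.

With no inflow, A dh/dt = −0.0248 √h.
This is separable: 2 d(√h)/dt = −0.0248/A, so √h = √h₀ − (0.0248/(2A)) t.
t = 2A(√h₀ − √h)/0.0248 = 2·6.53·(√4.23 − √2.50)/0.0248
  = 13.060 × (2.0567 − 1.5811) / 0.0248 = 250.43 s.

250 s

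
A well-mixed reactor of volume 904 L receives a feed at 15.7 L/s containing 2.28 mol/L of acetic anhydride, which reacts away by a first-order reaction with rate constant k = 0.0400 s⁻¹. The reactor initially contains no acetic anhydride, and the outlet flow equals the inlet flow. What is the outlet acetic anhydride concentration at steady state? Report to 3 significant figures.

Species balance: V dC/dt = Q C_in − Q C − k V C.
At steady state: 0 = Q C_in − (Q + kV) C_ss, so C_ss = Q C_in/(Q + kV).
C_ss = 15.7·2.28/(15.7 + 0.0400·904) = 35.796/51.860 = 0.69024 mol/L.

0.690 mol/L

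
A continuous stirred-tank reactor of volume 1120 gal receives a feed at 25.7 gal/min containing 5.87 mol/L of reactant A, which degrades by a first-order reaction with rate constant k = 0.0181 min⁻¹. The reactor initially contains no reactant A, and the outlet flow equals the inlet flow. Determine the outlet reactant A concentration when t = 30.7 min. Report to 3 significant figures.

Accumulation = in − out − consumed: V dC/dt = Q C_in − Q C − k V C.
This is linear with rate a = Q/V + k = 0.041046 min⁻¹.
C_ss = Q C_in/(Q + kV) = 3.2815 mol/L; C(t) = C_ss + (C₀ − C_ss) e^(−a t).
C(30.7) = 3.2815 + (-3.2815)·e^(−0.041046·30.7) = 3.2815 + (-3.2815)·0.28362 = 2.3508 mol/L.

2.35 mol/L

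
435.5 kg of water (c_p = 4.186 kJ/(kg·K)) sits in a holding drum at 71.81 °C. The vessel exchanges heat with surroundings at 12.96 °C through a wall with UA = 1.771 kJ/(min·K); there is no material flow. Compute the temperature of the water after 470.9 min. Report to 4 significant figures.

50.21 °C

M c_p dT/dt = −UA(T − T_amb).
dT/dt = (T_ss − T)/τ with T_ss = T_amb = 12.9600 °C, τ = M c_p/UA = 435.5·4.186/1.771 = 1029.36 min.
This is linear first-order; T(t) = T_ss + (T₀ − T_ss) e^(−t/τ).
T(470.9) = 12.9600 + (58.8500)·0.632885 = 50.2053 °C.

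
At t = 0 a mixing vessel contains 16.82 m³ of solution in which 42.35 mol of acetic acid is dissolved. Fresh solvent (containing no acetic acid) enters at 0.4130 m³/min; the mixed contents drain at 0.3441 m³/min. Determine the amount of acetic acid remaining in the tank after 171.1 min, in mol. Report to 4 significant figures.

Let m(t) be the amount of acetic acid. Volume: V(t) = V₀ + (Q_in − Q_out) t = 16.82 + 0.0689000 t; V(171.1) = 28.6088 m³.
Species balance (pure solvent in): dm/dt = −Q_out · m/V(t).
dm/m = −Q_out dt/(V₀ + 0.0689000 t); integrating gives ln(m/m₀) = −(Q_out/(Q_in−Q_out)) ln(V/V₀).
m = m₀ (V₀/V)^(Q_out/(Q_in−Q_out)) = 42.35 × (16.82/28.6088)^(4.99419) = 2.98418 mol.

2.984 mol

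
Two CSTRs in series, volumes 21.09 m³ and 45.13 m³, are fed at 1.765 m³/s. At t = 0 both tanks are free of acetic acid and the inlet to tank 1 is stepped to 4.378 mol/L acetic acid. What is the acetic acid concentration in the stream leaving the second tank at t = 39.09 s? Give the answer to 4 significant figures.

Each tank obeys Vᵢ dCᵢ/dt = Q(Cᵢ₋₁ − Cᵢ), so τᵢ = Vᵢ/Q.
τ₁ = 21.09/1.765 = 11.9490 s; τ₂ = 45.13/1.765 = 25.5694 s.
Solving the cascade with C₁(0)=C₂(0)=0 gives C₂(t) = C_in[1 − (τ₁ e^(−t/τ₁) − τ₂ e^(−t/τ₂))/(τ₁ − τ₂)].
At t = 39.09: e^(−t/τ₁) = 0.0379532, e^(−t/τ₂) = 0.216800.
C₂ = 4.378·[1 − (11.9490·0.0379532 − 25.5694·0.216800)/(-13.6204)] = 4.378·0.626300 = 2.74194 mol/L.

2.742 mol/L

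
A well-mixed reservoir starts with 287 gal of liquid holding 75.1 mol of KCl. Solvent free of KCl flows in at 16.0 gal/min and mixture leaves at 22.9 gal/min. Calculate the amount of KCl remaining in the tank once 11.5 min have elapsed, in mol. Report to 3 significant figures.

Total volume: dV/dt = Q_in − Q_out = -6.9000 gal/min, so V(t) = 287 − 6.9000 t and V(11.5) = 207.65 gal.
No KCl enters, so dm/dt = −Q_out · (m/V).
Separate: dm/m = −Q_out dt/V(t) ⇒ ln(m/m₀) = −(Q_out/(Q_in−Q_out)) ln(V/V₀).
m = m₀ (V₀/V)^(Q_out/(Q_in−Q_out)) = 75.1 × (287/207.65)^(-3.3188) = 25.655 mol.

25.7 mol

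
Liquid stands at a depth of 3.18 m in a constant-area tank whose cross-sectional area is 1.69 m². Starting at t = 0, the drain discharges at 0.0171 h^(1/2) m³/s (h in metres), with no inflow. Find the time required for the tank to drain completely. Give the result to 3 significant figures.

With no inflow, A dh/dt = −0.0171 √h.
Separate and integrate: 2(√h − √h₀) = −(0.0171/A) t.
Tank is empty when √h = 0: t_empty = 2A√h₀/0.0171.
t_empty = 2·1.69·√3.18/0.0171 = 3.3800·1.7833/0.0171 = 352.48 s.

352 s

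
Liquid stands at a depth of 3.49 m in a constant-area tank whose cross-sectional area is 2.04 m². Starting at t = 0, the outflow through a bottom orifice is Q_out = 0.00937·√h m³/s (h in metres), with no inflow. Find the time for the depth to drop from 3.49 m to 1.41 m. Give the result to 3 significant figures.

Mass balance (ρ constant): A dh/dt = −0.00937 √h.
∫ h^(−1/2) dh = −(0.00937/A) ∫ dt, giving 2√h = 2√h₀ − (0.00937/A) t.
t = 2A(√h₀ − √h)/0.00937 = 2·2.04·(√3.49 − √1.41)/0.00937
  = 4.0800 × (1.8682 − 1.1874) / 0.00937 = 296.41 s.

296 s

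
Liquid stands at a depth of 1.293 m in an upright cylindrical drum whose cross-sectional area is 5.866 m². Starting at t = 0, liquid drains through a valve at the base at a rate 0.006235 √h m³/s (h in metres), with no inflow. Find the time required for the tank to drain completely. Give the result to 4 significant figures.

With no inflow, A dh/dt = −0.006235 √h.
∫ h^(−1/2) dh = −(0.006235/A) ∫ dt, giving 2√h = 2√h₀ − (0.006235/A) t.
Set h = 0: 2√h₀ = (0.006235/A) t_empty ⇒ t_empty = 2A√h₀/0.006235.
t_empty = 2·5.866·√1.293/0.006235 = 11.7320·1.13710/0.006235 = 2139.61 s.

2140 s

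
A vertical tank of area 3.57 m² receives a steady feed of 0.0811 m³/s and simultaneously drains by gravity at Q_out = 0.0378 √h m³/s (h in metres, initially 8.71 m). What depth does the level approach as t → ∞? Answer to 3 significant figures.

A dh/dt = Q_in − 0.0378 √h. Steady state requires inflow = outflow:
Q_in = 0.0378 √h_ss ⇒ √h_ss = 0.0811/0.0378 = 2.1455.
h_ss = 2.1455² = 4.6032 m. (Since h₀ = 8.71 m > h_ss, the level will fall toward this value.)

4.60 m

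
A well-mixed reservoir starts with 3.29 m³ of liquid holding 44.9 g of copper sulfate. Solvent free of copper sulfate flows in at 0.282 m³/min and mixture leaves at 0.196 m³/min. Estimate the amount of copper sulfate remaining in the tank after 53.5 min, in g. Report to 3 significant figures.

6.11 g

Let m(t) be the amount of copper sulfate. Volume: V(t) = V₀ + (Q_in − Q_out) t = 3.29 + 0.086000 t; V(53.5) = 7.8910 m³.
Species balance (pure solvent in): dm/dt = −Q_out · m/V(t).
dm/m = −Q_out dt/(V₀ + 0.086000 t); integrating gives ln(m/m₀) = −(Q_out/(Q_in−Q_out)) ln(V/V₀).
m = m₀ (V₀/V)^(Q_out/(Q_in−Q_out)) = 44.9 × (3.29/7.8910)^(2.2791) = 6.1143 g.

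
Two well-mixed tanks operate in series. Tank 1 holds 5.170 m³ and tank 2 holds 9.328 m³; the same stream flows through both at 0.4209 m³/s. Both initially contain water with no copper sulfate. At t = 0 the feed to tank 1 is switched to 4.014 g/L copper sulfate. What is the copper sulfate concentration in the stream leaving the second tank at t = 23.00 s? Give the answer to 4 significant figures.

1.592 g/L

Species balance on tank i: dCᵢ/dt = (Cᵢ₋₁ − Cᵢ)/τᵢ with τᵢ = Vᵢ/Q.
τ₁ = 5.170/0.4209 = 12.2832 s; τ₂ = 9.328/0.4209 = 22.1620 s.
Solving the cascade with C₁(0)=C₂(0)=0 gives C₂(t) = C_in[1 − (τ₁ e^(−t/τ₁) − τ₂ e^(−t/τ₂))/(τ₁ − τ₂)].
At t = 23.00: e^(−t/τ₁) = 0.153743, e^(−t/τ₂) = 0.354229.
C₂ = 4.014·[1 − (12.2832·0.153743 − 22.1620·0.354229)/(-9.87883)] = 4.014·0.396488 = 1.59150 g/L.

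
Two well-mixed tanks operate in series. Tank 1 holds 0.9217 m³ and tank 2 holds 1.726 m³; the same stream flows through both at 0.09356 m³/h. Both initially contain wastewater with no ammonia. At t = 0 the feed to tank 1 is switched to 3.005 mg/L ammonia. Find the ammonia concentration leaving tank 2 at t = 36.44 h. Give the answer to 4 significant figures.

Species balance on tank i: dCᵢ/dt = (Cᵢ₋₁ − Cᵢ)/τᵢ with τᵢ = Vᵢ/Q.
τ₁ = 0.9217/0.09356 = 9.85143 h; τ₂ = 1.726/0.09356 = 18.4481 h.
Tank 1: C₁ = C_in(1 − e^(−t/τ₁)). Tank 2 (τ₁ ≠ τ₂): C₂ = C_in[1 − (τ₁ e^(−t/τ₁) − τ₂ e^(−t/τ₂))/(τ₁ − τ₂)].
At t = 36.44: e^(−t/τ₁) = 0.0247494, e^(−t/τ₂) = 0.138723.
C₂ = 3.005·[1 − (9.85143·0.0247494 − 18.4481·0.138723)/(-8.59662)] = 3.005·0.730667 = 2.19565 mg/L.

2.196 mg/L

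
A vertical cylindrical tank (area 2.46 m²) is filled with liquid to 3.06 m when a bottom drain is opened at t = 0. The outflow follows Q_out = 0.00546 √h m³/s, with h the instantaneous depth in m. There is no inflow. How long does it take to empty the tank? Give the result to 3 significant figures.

1580 s

Volume balance on the tank: A dh/dt = −0.00546 √h.
∫ h^(−1/2) dh = −(0.00546/A) ∫ dt, giving 2√h = 2√h₀ − (0.00546/A) t.
Set h = 0: 2√h₀ = (0.00546/A) t_empty ⇒ t_empty = 2A√h₀/0.00546.
t_empty = 2·2.46·√3.06/0.00546 = 4.9200·1.7493/0.00546 = 1576.3 s.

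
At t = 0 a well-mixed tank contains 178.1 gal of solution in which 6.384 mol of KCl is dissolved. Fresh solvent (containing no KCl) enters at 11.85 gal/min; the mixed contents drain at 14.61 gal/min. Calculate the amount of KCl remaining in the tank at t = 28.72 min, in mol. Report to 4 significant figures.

0.2826 mol

Let m(t) be the amount of KCl. Volume: V(t) = V₀ + (Q_in − Q_out) t = 178.1 − 2.76000 t; V(28.72) = 98.8328 gal.
No KCl enters, so dm/dt = −Q_out · (m/V).
Separate: dm/m = −Q_out dt/V(t) ⇒ ln(m/m₀) = −(Q_out/(Q_in−Q_out)) ln(V/V₀).
m = m₀ (V₀/V)^(Q_out/(Q_in−Q_out)) = 6.384 × (178.1/98.8328)^(-5.29348) = 0.282630 mol.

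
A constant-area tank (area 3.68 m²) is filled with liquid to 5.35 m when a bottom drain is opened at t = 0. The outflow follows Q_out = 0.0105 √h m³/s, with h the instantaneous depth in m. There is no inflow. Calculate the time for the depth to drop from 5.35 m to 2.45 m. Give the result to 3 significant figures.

524 s

With no inflow, A dh/dt = −0.0105 √h.
Separate and integrate: 2(√h − √h₀) = −(0.0105/A) t.
t = 2A(√h₀ − √h)/0.0105 = 2·3.68·(√5.35 − √2.45)/0.0105
  = 7.3600 × (2.3130 − 1.5652) / 0.0105 = 524.14 s.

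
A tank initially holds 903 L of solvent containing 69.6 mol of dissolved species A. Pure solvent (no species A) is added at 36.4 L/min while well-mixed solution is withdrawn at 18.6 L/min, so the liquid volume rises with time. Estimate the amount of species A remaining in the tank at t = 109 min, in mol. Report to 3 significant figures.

Let m(t) be the amount of species A. Volume: V(t) = V₀ + (Q_in − Q_out) t = 903 + 17.800 t; V(109) = 2843.2 L.
Solute balance: dm/dt = 0 − Q_out C = −Q_out m/V(t).
dm/m = −Q_out dt/(V₀ + 17.800 t); integrating gives ln(m/m₀) = −(Q_out/(Q_in−Q_out)) ln(V/V₀).
m = m₀ (V₀/V)^(Q_out/(Q_in−Q_out)) = 69.6 × (903/2843.2)^(1.0449) = 20.994 mol.

21.0 mol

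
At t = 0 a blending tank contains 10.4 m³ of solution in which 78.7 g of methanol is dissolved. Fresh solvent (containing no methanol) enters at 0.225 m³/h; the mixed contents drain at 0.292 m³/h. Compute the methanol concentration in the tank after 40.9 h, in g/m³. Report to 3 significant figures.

Total volume: dV/dt = Q_in − Q_out = -0.067000 m³/h, so V(t) = 10.4 − 0.067000 t and V(40.9) = 7.6597 m³.
No methanol enters, so dm/dt = −Q_out · (m/V).
Separate: dm/m = −Q_out dt/V(t) ⇒ ln(m/m₀) = −(Q_out/(Q_in−Q_out)) ln(V/V₀).
m = m₀ (V₀/V)^(Q_out/(Q_in−Q_out)) = 78.7 × (10.4/7.6597)^(-4.3582) = 20.754 g.
C = m/V = 20.754/7.6597 = 2.7096 g/m³.

2.71 g/m³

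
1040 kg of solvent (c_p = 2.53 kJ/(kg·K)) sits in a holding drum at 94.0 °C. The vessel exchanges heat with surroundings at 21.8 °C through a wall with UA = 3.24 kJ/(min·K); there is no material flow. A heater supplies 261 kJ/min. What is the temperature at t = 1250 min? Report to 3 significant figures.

101 °C

Lumped-capacitance energy balance: M c_p dT/dt = UA(T_amb − T) + Q̇.
dT/dt = (T_ss − T)/τ with T_ss = T_amb + Q̇/UA = 21.8 + 261/3.24 = 102.36 °C, τ = M c_p/UA = 1040·2.53/3.24 = 812.10 min.
Solution: T(t) = T_ss + (T₀ − T_ss) e^(−t/τ).
T(1250) = 102.36 + (-8.3556)·0.21455 = 100.56 °C.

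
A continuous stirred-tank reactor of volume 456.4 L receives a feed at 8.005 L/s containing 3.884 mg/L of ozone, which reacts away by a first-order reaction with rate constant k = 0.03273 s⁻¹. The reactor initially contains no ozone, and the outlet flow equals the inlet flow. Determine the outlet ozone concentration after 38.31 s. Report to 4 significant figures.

1.158 mg/L

Species balance: V dC/dt = Q C_in − Q C − k V C.
This is linear with rate a = Q/V + k = 0.0502694 s⁻¹.
C_ss = Q C_in/(Q + kV) = 1.35516 mg/L; C(t) = C_ss + (C₀ − C_ss) e^(−a t).
C(38.31) = 1.35516 + (-1.35516)·e^(−0.0502694·38.31) = 1.35516 + (-1.35516)·0.145756 = 1.15764 mg/L.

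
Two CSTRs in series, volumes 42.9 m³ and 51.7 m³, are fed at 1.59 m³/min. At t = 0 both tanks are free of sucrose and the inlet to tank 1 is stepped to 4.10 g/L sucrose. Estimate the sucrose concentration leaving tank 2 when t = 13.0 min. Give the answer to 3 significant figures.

0.296 g/L

Each tank obeys Vᵢ dCᵢ/dt = Q(Cᵢ₋₁ − Cᵢ), so τᵢ = Vᵢ/Q.
τ₁ = 42.9/1.59 = 26.981 min; τ₂ = 51.7/1.59 = 32.516 min.
Tank 1: C₁ = C_in(1 − e^(−t/τ₁)). Tank 2 (τ₁ ≠ τ₂): C₂ = C_in[1 − (τ₁ e^(−t/τ₁) − τ₂ e^(−t/τ₂))/(τ₁ − τ₂)].
At t = 13.0: e^(−t/τ₁) = 0.61766, e^(−t/τ₂) = 0.67045.
C₂ = 4.10·[1 − (26.981·0.61766 − 32.516·0.67045)/(-5.5346)] = 4.10·0.072197 = 0.29601 g/L.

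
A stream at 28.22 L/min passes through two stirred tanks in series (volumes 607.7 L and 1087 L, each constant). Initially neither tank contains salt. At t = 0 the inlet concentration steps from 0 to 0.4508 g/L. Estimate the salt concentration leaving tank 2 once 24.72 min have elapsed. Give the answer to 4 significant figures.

Species balance on tank i: dCᵢ/dt = (Cᵢ₋₁ − Cᵢ)/τᵢ with τᵢ = Vᵢ/Q.
τ₁ = 607.7/28.22 = 21.5344 min; τ₂ = 1087/28.22 = 38.5188 min.
Tank 1: C₁ = C_in(1 − e^(−t/τ₁)). Tank 2 (τ₁ ≠ τ₂): C₂ = C_in[1 − (τ₁ e^(−t/τ₁) − τ₂ e^(−t/τ₂))/(τ₁ − τ₂)].
At t = 24.72: e^(−t/τ₁) = 0.317292, e^(−t/τ₂) = 0.526363.
C₂ = 0.4508·[1 − (21.5344·0.317292 − 38.5188·0.526363)/(-16.9844)] = 0.4508·0.208559 = 0.0940183 g/L.

0.09402 g/L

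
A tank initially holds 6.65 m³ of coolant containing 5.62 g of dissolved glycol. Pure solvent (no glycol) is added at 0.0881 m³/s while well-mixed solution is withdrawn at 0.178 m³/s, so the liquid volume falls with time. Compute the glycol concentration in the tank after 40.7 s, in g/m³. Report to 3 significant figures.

Let m(t) be the amount of glycol. Volume: V(t) = V₀ + (Q_in − Q_out) t = 6.65 − 0.089900 t; V(40.7) = 2.9911 m³.
Solute balance: dm/dt = 0 − Q_out C = −Q_out m/V(t).
dm/m = −Q_out dt/(V₀ − 0.089900 t); integrating gives ln(m/m₀) = −(Q_out/(Q_in−Q_out)) ln(V/V₀).
m = m₀ (V₀/V)^(Q_out/(Q_in−Q_out)) = 5.62 × (6.65/2.9911)^(-1.9800) = 1.1553 g.
C = m/V = 1.1553/2.9911 = 0.38625 g/m³.

0.386 g/m³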